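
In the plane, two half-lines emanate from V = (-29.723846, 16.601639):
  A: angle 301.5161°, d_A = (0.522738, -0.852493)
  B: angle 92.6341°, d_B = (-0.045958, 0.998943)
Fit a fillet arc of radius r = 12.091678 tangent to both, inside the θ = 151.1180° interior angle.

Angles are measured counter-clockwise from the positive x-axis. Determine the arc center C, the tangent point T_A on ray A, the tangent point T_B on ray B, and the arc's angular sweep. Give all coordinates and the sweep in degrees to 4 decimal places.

center=(-17.7880,20.2679) T_A=(-28.0961,13.9471) T_B=(-29.8670,19.7122) sweep=28.8820

bisector direction at 17.0751° = (0.955921,0.293625)
center distance |VC| = r/sin(θ/2) = 12.091678/sin(75.5590°) = 12.486179
C = V + |VC|·bis = (-17.7880,20.2679)
T_A = V + ((C−V)·d_A)·d_A = V + 3.1138·d_A = (-28.0961,13.9471)
T_B = V + ((C−V)·d_B)·d_B = V + 3.1138·d_B = (-29.8670,19.7122)
sweep = 180° − θ = 28.8820°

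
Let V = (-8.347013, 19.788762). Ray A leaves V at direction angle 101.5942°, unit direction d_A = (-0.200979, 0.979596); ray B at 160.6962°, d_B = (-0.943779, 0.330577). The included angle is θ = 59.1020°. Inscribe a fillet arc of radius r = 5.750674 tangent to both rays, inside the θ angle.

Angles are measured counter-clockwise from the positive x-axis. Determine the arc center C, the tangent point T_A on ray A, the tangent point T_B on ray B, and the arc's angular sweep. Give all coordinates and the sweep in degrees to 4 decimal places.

bisector direction at 131.1452° = (-0.657970,0.753045)
center distance |VC| = r/sin(θ/2) = 5.750674/sin(29.5510°) = 11.659968
C = V + |VC|·bis = (-16.0189,28.5692)
T_A = V + ((C−V)·d_A)·d_A = V + 10.1432·d_A = (-10.3856,29.7250)
T_B = V + ((C−V)·d_B)·d_B = V + 10.1432·d_B = (-17.9200,23.1419)
sweep = 180° − θ = 120.8980°

center=(-16.0189,28.5692) T_A=(-10.3856,29.7250) T_B=(-17.9200,23.1419) sweep=120.8980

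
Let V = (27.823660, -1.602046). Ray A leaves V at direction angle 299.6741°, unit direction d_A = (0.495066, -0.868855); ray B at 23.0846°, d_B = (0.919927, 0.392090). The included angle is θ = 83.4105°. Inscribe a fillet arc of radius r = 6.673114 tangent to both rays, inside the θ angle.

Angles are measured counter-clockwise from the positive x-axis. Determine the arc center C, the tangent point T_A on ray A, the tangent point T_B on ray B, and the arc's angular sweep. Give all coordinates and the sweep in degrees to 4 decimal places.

bisector direction at 341.3793° = (0.947653,-0.319301)
center distance |VC| = r/sin(θ/2) = 6.673114/sin(41.7052°) = 10.030252
C = V + |VC|·bis = (37.3289,-4.8047)
T_A = V + ((C−V)·d_A)·d_A = V + 7.4884·d_A = (31.5309,-8.1083)
T_B = V + ((C−V)·d_B)·d_B = V + 7.4884·d_B = (34.7124,1.3341)
sweep = 180° − θ = 96.5895°

center=(37.3289,-4.8047) T_A=(31.5309,-8.1083) T_B=(34.7124,1.3341) sweep=96.5895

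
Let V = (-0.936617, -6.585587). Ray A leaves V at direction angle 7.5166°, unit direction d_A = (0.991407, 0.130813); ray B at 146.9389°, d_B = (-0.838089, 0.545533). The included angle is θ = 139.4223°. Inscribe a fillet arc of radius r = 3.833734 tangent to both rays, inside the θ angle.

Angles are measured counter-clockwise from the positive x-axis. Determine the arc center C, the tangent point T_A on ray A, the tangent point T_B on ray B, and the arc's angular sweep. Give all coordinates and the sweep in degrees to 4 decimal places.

center=(-0.0330,-2.5994) T_A=(0.4685,-6.4002) T_B=(-2.1244,-5.8124) sweep=40.5777

bisector direction at 77.2278° = (0.221076,0.975257)
center distance |VC| = r/sin(θ/2) = 3.833734/sin(69.7112°) = 4.087326
C = V + |VC|·bis = (-0.0330,-2.5994)
T_A = V + ((C−V)·d_A)·d_A = V + 1.4173·d_A = (0.4685,-6.4002)
T_B = V + ((C−V)·d_B)·d_B = V + 1.4173·d_B = (-2.1244,-5.8124)
sweep = 180° − θ = 40.5777°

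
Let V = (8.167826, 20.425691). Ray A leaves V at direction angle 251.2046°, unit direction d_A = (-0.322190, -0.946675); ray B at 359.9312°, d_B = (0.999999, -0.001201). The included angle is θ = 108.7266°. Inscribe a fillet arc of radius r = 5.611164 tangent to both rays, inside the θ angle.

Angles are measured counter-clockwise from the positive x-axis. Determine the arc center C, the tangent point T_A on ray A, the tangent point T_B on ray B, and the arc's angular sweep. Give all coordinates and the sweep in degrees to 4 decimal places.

bisector direction at 305.5679° = (0.581667,-0.813427)
center distance |VC| = r/sin(θ/2) = 5.611164/sin(54.3633°) = 6.904113
C = V + |VC|·bis = (12.1837,14.8097)
T_A = V + ((C−V)·d_A)·d_A = V + 4.0226·d_A = (6.8718,16.6176)
T_B = V + ((C−V)·d_B)·d_B = V + 4.0226·d_B = (12.1905,20.4209)
sweep = 180° − θ = 71.2734°

center=(12.1837,14.8097) T_A=(6.8718,16.6176) T_B=(12.1905,20.4209) sweep=71.2734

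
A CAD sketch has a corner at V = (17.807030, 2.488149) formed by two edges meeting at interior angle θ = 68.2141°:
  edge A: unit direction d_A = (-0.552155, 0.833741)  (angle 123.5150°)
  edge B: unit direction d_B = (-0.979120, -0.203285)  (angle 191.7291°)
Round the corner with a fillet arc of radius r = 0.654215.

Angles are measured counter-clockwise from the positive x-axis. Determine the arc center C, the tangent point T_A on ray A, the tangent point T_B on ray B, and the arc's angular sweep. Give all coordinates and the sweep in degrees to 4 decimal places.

center=(16.7282,2.9323) T_A=(17.2736,3.2936) T_B=(16.8612,2.2918) sweep=111.7859

bisector direction at 157.6221° = (-0.924693,0.380715)
center distance |VC| = r/sin(θ/2) = 0.654215/sin(34.1071°) = 1.166698
C = V + |VC|·bis = (16.7282,2.9323)
T_A = V + ((C−V)·d_A)·d_A = V + 0.9660·d_A = (17.2736,3.2936)
T_B = V + ((C−V)·d_B)·d_B = V + 0.9660·d_B = (16.8612,2.2918)
sweep = 180° − θ = 111.7859°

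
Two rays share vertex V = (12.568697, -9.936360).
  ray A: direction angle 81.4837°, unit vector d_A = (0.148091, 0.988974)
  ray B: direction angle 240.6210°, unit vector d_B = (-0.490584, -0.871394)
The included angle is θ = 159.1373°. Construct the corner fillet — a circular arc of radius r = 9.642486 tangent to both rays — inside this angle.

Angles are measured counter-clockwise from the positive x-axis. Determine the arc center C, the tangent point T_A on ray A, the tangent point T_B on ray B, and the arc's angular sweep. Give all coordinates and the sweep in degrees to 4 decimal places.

center=(3.2954,-6.7528) T_A=(12.8316,-8.1808) T_B=(11.6978,-11.4832) sweep=20.8627

bisector direction at 161.0523° = (-0.945816,0.324704)
center distance |VC| = r/sin(θ/2) = 9.642486/sin(79.5687°) = 9.804530
C = V + |VC|·bis = (3.2954,-6.7528)
T_A = V + ((C−V)·d_A)·d_A = V + 1.7752·d_A = (12.8316,-8.1808)
T_B = V + ((C−V)·d_B)·d_B = V + 1.7752·d_B = (11.6978,-11.4832)
sweep = 180° − θ = 20.8627°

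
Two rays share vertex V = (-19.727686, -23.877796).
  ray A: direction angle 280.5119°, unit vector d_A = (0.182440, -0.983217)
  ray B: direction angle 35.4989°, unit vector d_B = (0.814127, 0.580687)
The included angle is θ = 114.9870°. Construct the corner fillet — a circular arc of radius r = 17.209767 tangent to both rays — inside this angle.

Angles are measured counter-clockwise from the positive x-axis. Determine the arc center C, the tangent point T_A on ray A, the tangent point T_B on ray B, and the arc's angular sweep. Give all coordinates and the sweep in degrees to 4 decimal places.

bisector direction at 338.0054° = (0.927219,-0.374519)
center distance |VC| = r/sin(θ/2) = 17.209767/sin(57.4935°) = 20.406907
C = V + |VC|·bis = (-0.8060,-31.5206)
T_A = V + ((C−V)·d_A)·d_A = V + 10.9666·d_A = (-17.7269,-34.6603)
T_B = V + ((C−V)·d_B)·d_B = V + 10.9666·d_B = (-10.7995,-17.5096)
sweep = 180° − θ = 65.0130°

center=(-0.8060,-31.5206) T_A=(-17.7269,-34.6603) T_B=(-10.7995,-17.5096) sweep=65.0130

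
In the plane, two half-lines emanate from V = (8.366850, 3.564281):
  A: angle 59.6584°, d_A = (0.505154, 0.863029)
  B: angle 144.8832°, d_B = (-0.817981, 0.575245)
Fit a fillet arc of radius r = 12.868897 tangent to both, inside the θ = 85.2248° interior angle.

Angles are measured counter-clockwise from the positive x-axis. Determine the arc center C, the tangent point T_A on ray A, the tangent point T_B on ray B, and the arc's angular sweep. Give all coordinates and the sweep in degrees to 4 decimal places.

center=(4.3271,22.1378) T_A=(15.4333,15.6370) T_B=(-3.0757,11.6112) sweep=94.7752

bisector direction at 102.2708° = (-0.212532,0.977154)
center distance |VC| = r/sin(θ/2) = 12.868897/sin(42.6124°) = 19.007720
C = V + |VC|·bis = (4.3271,22.1378)
T_A = V + ((C−V)·d_A)·d_A = V + 13.9887·d_A = (15.4333,15.6370)
T_B = V + ((C−V)·d_B)·d_B = V + 13.9887·d_B = (-3.0757,11.6112)
sweep = 180° − θ = 94.7752°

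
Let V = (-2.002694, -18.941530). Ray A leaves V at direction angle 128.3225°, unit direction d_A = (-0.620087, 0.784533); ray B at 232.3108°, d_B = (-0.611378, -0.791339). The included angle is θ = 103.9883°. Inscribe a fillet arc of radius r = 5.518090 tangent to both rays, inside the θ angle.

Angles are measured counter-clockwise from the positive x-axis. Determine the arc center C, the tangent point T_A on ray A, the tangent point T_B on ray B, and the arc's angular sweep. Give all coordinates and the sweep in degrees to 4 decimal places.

bisector direction at 180.3166° = (-0.999985,-0.005527)
center distance |VC| = r/sin(θ/2) = 5.518090/sin(51.9941°) = 7.003115
C = V + |VC|·bis = (-9.0057,-18.9802)
T_A = V + ((C−V)·d_A)·d_A = V + 4.3121·d_A = (-4.6766,-15.5585)
T_B = V + ((C−V)·d_B)·d_B = V + 4.3121·d_B = (-4.6390,-22.3539)
sweep = 180° − θ = 76.0117°

center=(-9.0057,-18.9802) T_A=(-4.6766,-15.5585) T_B=(-4.6390,-22.3539) sweep=76.0117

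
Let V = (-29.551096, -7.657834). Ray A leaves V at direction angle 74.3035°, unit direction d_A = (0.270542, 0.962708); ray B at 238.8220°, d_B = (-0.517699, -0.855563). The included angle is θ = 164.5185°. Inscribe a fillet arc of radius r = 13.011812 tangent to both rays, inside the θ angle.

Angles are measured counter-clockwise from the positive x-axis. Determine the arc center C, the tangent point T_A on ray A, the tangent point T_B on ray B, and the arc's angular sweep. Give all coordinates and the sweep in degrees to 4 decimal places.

bisector direction at 156.5628° = (-0.917496,0.397744)
center distance |VC| = r/sin(θ/2) = 13.011812/sin(82.2592°) = 13.131470
C = V + |VC|·bis = (-41.5992,-2.4349)
T_A = V + ((C−V)·d_A)·d_A = V + 1.7687·d_A = (-29.0726,-5.9551)
T_B = V + ((C−V)·d_B)·d_B = V + 1.7687·d_B = (-30.4667,-9.1711)
sweep = 180° − θ = 15.4815°

center=(-41.5992,-2.4349) T_A=(-29.0726,-5.9551) T_B=(-30.4667,-9.1711) sweep=15.4815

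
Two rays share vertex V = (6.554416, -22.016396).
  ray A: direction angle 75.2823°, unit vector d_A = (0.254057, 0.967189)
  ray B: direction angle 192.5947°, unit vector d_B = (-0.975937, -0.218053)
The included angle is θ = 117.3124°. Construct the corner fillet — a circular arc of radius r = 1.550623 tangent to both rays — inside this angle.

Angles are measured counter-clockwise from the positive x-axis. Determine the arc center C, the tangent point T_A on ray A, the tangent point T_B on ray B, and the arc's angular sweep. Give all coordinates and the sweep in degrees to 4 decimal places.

bisector direction at 133.9385° = (-0.693886,0.720085)
center distance |VC| = r/sin(θ/2) = 1.550623/sin(58.6562°) = 1.815587
C = V + |VC|·bis = (5.2946,-20.7090)
T_A = V + ((C−V)·d_A)·d_A = V + 0.9444·d_A = (6.7944,-21.1030)
T_B = V + ((C−V)·d_B)·d_B = V + 0.9444·d_B = (5.6327,-22.2223)
sweep = 180° − θ = 62.6876°

center=(5.2946,-20.7090) T_A=(6.7944,-21.1030) T_B=(5.6327,-22.2223) sweep=62.6876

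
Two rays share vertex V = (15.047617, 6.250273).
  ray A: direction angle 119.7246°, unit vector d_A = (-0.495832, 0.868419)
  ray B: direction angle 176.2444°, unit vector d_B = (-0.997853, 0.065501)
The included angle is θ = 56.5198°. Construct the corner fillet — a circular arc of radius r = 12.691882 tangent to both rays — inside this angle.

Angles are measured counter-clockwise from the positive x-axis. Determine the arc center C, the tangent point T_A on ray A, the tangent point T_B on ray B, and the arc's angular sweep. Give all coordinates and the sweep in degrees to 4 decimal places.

center=(-7.6813,20.4614) T_A=(3.3406,26.7545) T_B=(-8.5126,7.7968) sweep=123.4802

bisector direction at 147.9845° = (-0.847905,0.530149)
center distance |VC| = r/sin(θ/2) = 12.691882/sin(28.2599°) = 26.805990
C = V + |VC|·bis = (-7.6813,20.4614)
T_A = V + ((C−V)·d_A)·d_A = V + 23.6110·d_A = (3.3406,26.7545)
T_B = V + ((C−V)·d_B)·d_B = V + 23.6110·d_B = (-8.5126,7.7968)
sweep = 180° − θ = 123.4802°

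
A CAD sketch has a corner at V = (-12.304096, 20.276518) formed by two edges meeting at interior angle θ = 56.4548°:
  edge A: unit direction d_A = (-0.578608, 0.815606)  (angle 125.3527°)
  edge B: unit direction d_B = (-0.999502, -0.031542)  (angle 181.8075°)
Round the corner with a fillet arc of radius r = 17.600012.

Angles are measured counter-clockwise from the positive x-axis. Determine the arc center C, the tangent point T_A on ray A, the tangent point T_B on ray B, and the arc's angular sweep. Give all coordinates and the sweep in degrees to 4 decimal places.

center=(-45.6291,36.8336) T_A=(-31.2745,47.0172) T_B=(-45.0740,19.2424) sweep=123.5452

bisector direction at 153.5801° = (-0.895557,0.444946)
center distance |VC| = r/sin(θ/2) = 17.600012/sin(28.2274°) = 37.211517
C = V + |VC|·bis = (-45.6291,36.8336)
T_A = V + ((C−V)·d_A)·d_A = V + 32.7862·d_A = (-31.2745,47.0172)
T_B = V + ((C−V)·d_B)·d_B = V + 32.7862·d_B = (-45.0740,19.2424)
sweep = 180° − θ = 123.5452°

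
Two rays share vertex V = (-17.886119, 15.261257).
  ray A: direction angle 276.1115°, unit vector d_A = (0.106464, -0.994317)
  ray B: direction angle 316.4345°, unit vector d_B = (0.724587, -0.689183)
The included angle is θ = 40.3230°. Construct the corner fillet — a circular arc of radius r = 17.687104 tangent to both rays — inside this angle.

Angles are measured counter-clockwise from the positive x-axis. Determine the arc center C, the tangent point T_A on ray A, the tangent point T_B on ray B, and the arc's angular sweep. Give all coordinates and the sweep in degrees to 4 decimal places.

center=(4.8290,-30.7539) T_A=(-12.7576,-32.6370) T_B=(17.0187,-17.9381) sweep=139.6770

bisector direction at 296.2730° = (0.442649,-0.896695)
center distance |VC| = r/sin(θ/2) = 17.687104/sin(20.1615°) = 51.316425
C = V + |VC|·bis = (4.8290,-30.7539)
T_A = V + ((C−V)·d_A)·d_A = V + 48.1720·d_A = (-12.7576,-32.6370)
T_B = V + ((C−V)·d_B)·d_B = V + 48.1720·d_B = (17.0187,-17.9381)
sweep = 180° − θ = 139.6770°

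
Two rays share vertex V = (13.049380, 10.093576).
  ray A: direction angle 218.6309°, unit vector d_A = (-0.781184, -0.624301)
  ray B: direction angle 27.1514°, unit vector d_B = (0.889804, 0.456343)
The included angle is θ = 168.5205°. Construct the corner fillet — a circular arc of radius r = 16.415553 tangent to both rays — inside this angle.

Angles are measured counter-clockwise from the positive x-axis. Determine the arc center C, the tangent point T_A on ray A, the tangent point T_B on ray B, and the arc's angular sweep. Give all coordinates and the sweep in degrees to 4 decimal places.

center=(22.0087,-3.7601) T_A=(11.7604,9.0635) T_B=(14.5175,10.8465) sweep=11.4795

bisector direction at 302.8911° = (0.543045,-0.839704)
center distance |VC| = r/sin(θ/2) = 16.415553/sin(84.2602°) = 16.498268
C = V + |VC|·bis = (22.0087,-3.7601)
T_A = V + ((C−V)·d_A)·d_A = V + 1.6500·d_A = (11.7604,9.0635)
T_B = V + ((C−V)·d_B)·d_B = V + 1.6500·d_B = (14.5175,10.8465)
sweep = 180° − θ = 11.4795°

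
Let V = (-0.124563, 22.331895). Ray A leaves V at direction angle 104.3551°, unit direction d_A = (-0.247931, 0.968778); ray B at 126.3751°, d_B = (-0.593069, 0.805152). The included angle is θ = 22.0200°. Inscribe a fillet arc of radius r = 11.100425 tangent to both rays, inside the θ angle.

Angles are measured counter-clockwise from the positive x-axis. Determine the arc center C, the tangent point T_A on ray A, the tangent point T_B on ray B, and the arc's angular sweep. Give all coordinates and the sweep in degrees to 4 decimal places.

bisector direction at 115.3651° = (-0.428385,0.903596)
center distance |VC| = r/sin(θ/2) = 11.100425/sin(11.0100°) = 58.123398
C = V + |VC|·bis = (-25.0237,74.8520)
T_A = V + ((C−V)·d_A)·d_A = V + 57.0536·d_A = (-14.2699,77.6041)
T_B = V + ((C−V)·d_B)·d_B = V + 57.0536·d_B = (-33.9613,68.2687)
sweep = 180° − θ = 157.9800°

center=(-25.0237,74.8520) T_A=(-14.2699,77.6041) T_B=(-33.9613,68.2687) sweep=157.9800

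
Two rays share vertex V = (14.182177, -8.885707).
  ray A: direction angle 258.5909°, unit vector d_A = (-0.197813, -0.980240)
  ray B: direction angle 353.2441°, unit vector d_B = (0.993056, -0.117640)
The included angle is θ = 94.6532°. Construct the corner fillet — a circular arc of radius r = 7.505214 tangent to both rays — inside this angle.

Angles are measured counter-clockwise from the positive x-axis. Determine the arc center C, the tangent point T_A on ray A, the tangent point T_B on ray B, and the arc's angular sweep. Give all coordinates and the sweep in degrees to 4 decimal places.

center=(20.1704,-17.1528) T_A=(12.8135,-15.6681) T_B=(21.0533,-9.6997) sweep=85.3468

bisector direction at 305.9175° = (0.586620,-0.809863)
center distance |VC| = r/sin(θ/2) = 7.505214/sin(47.3266°) = 10.207990
C = V + |VC|·bis = (20.1704,-17.1528)
T_A = V + ((C−V)·d_A)·d_A = V + 6.9192·d_A = (12.8135,-15.6681)
T_B = V + ((C−V)·d_B)·d_B = V + 6.9192·d_B = (21.0533,-9.6997)
sweep = 180° − θ = 85.3468°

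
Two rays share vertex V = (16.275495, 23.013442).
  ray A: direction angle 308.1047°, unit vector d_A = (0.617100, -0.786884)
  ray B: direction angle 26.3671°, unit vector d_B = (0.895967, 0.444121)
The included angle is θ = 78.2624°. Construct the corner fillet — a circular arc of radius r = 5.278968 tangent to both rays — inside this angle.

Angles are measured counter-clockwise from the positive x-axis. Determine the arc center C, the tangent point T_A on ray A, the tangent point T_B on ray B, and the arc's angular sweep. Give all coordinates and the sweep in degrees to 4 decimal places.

center=(24.4335,21.1654) T_A=(20.2796,17.9077) T_B=(22.0890,25.8951) sweep=101.7376

bisector direction at 347.2359° = (0.975288,-0.220937)
center distance |VC| = r/sin(θ/2) = 5.278968/sin(39.1312°) = 8.364732
C = V + |VC|·bis = (24.4335,21.1654)
T_A = V + ((C−V)·d_A)·d_A = V + 6.4885·d_A = (20.2796,17.9077)
T_B = V + ((C−V)·d_B)·d_B = V + 6.4885·d_B = (22.0890,25.8951)
sweep = 180° − θ = 101.7376°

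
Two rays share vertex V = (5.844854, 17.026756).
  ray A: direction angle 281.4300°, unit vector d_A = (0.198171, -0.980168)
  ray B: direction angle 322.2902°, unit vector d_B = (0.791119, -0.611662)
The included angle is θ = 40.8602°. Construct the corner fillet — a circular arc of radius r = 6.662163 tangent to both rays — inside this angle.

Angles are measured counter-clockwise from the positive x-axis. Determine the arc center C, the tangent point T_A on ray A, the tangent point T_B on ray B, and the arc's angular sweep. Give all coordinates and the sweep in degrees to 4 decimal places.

center=(15.9192,0.8165) T_A=(9.3892,-0.5038) T_B=(19.9942,6.0870) sweep=139.1398

bisector direction at 301.8601° = (0.527847,-0.849339)
center distance |VC| = r/sin(θ/2) = 6.662163/sin(20.4301°) = 19.085771
C = V + |VC|·bis = (15.9192,0.8165)
T_A = V + ((C−V)·d_A)·d_A = V + 17.8853·d_A = (9.3892,-0.5038)
T_B = V + ((C−V)·d_B)·d_B = V + 17.8853·d_B = (19.9942,6.0870)
sweep = 180° − θ = 139.1398°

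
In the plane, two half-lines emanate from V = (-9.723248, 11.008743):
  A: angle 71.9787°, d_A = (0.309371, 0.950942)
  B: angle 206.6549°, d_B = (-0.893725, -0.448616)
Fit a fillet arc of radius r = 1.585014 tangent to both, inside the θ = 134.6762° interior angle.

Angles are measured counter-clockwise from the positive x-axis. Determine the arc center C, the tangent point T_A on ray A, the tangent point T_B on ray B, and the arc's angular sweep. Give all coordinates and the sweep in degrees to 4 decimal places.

center=(-11.0258,12.1284) T_A=(-9.5185,11.6381) T_B=(-10.3147,10.7119) sweep=45.3238

bisector direction at 139.3168° = (-0.758326,0.651876)
center distance |VC| = r/sin(θ/2) = 1.585014/sin(67.3381°) = 1.717624
C = V + |VC|·bis = (-11.0258,12.1284)
T_A = V + ((C−V)·d_A)·d_A = V + 0.6618·d_A = (-9.5185,11.6381)
T_B = V + ((C−V)·d_B)·d_B = V + 0.6618·d_B = (-10.3147,10.7119)
sweep = 180° − θ = 45.3238°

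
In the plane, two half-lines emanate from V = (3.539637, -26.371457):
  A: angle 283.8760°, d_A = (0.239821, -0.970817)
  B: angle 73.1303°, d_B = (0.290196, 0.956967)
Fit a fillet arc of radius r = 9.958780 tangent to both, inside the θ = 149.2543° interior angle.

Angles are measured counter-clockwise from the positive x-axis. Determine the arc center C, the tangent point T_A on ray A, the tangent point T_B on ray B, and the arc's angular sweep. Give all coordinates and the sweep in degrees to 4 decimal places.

bisector direction at 358.5032° = (0.999659,-0.026122)
center distance |VC| = r/sin(θ/2) = 9.958780/sin(74.6272°) = 10.328315
C = V + |VC|·bis = (13.8644,-26.6413)
T_A = V + ((C−V)·d_A)·d_A = V + 2.7380·d_A = (4.1963,-29.0296)
T_B = V + ((C−V)·d_B)·d_B = V + 2.7380·d_B = (4.3342,-23.7513)
sweep = 180° − θ = 30.7457°

center=(13.8644,-26.6413) T_A=(4.1963,-29.0296) T_B=(4.3342,-23.7513) sweep=30.7457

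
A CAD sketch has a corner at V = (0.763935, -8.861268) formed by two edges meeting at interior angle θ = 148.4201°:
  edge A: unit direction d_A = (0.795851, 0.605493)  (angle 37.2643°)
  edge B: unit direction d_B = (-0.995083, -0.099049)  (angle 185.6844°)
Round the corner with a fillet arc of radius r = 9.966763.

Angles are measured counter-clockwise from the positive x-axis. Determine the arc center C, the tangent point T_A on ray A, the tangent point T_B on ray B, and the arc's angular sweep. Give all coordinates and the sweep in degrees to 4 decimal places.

bisector direction at 111.4743° = (-0.366085,0.930582)
center distance |VC| = r/sin(θ/2) = 9.966763/sin(74.2100°) = 10.357599
C = V + |VC|·bis = (-3.0278,0.7773)
T_A = V + ((C−V)·d_A)·d_A = V + 2.8184·d_A = (3.0070,-7.1547)
T_B = V + ((C−V)·d_B)·d_B = V + 2.8184·d_B = (-2.0406,-9.1404)
sweep = 180° − θ = 31.5799°

center=(-3.0278,0.7773) T_A=(3.0070,-7.1547) T_B=(-2.0406,-9.1404) sweep=31.5799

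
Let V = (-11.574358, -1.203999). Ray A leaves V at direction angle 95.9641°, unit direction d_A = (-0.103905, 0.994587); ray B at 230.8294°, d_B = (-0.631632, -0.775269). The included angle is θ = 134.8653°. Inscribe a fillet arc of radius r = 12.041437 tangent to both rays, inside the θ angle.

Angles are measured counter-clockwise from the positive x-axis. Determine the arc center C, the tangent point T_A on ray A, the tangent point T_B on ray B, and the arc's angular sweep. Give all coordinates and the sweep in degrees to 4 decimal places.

center=(-24.0706,2.5221) T_A=(-12.0943,3.7732) T_B=(-14.7352,-5.0837) sweep=45.1347

bisector direction at 163.3967° = (-0.958306,0.285743)
center distance |VC| = r/sin(θ/2) = 12.041437/sin(67.4326°) = 13.039916
C = V + |VC|·bis = (-24.0706,2.5221)
T_A = V + ((C−V)·d_A)·d_A = V + 5.0043·d_A = (-12.0943,3.7732)
T_B = V + ((C−V)·d_B)·d_B = V + 5.0043·d_B = (-14.7352,-5.0837)
sweep = 180° − θ = 45.1347°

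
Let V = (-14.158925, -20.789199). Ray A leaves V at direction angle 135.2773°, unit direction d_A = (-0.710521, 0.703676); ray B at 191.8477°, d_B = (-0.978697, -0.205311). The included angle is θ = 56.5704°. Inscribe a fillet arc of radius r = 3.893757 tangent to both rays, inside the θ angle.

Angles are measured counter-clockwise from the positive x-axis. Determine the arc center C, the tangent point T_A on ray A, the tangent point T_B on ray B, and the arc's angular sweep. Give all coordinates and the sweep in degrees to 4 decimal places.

center=(-22.0402,-18.4640) T_A=(-19.3002,-15.6974) T_B=(-21.2407,-22.2748) sweep=123.4296

bisector direction at 163.5625° = (-0.959129,0.282969)
center distance |VC| = r/sin(θ/2) = 3.893757/sin(28.2852°) = 8.217091
C = V + |VC|·bis = (-22.0402,-18.4640)
T_A = V + ((C−V)·d_A)·d_A = V + 7.2360·d_A = (-19.3002,-15.6974)
T_B = V + ((C−V)·d_B)·d_B = V + 7.2360·d_B = (-21.2407,-22.2748)
sweep = 180° − θ = 123.4296°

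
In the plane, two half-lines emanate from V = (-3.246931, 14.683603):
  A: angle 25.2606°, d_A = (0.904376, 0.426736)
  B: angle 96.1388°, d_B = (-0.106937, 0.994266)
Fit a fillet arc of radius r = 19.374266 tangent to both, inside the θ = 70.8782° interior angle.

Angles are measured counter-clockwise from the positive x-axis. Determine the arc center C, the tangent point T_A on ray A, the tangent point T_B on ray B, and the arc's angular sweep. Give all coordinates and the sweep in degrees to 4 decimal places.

center=(13.1051,43.8222) T_A=(21.3728,26.3006) T_B=(-6.1581,41.7504) sweep=109.1218

bisector direction at 60.6997° = (0.489387,0.872067)
center distance |VC| = r/sin(θ/2) = 19.374266/sin(35.4391°) = 33.413280
C = V + |VC|·bis = (13.1051,43.8222)
T_A = V + ((C−V)·d_A)·d_A = V + 27.2229·d_A = (21.3728,26.3006)
T_B = V + ((C−V)·d_B)·d_B = V + 27.2229·d_B = (-6.1581,41.7504)
sweep = 180° − θ = 109.1218°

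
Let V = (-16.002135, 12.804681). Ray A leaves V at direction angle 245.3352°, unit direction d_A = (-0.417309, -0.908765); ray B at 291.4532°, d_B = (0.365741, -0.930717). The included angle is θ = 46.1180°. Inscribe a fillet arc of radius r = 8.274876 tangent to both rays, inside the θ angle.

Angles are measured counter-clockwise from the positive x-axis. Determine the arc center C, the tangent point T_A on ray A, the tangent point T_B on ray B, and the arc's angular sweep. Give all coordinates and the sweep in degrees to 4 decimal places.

center=(-16.5942,-8.3137) T_A=(-24.1141,-4.8605) T_B=(-8.8926,-5.2872) sweep=133.8820

bisector direction at 268.3942° = (-0.028023,-0.999607)
center distance |VC| = r/sin(θ/2) = 8.274876/sin(23.0590°) = 21.126688
C = V + |VC|·bis = (-16.5942,-8.3137)
T_A = V + ((C−V)·d_A)·d_A = V + 19.4387·d_A = (-24.1141,-4.8605)
T_B = V + ((C−V)·d_B)·d_B = V + 19.4387·d_B = (-8.8926,-5.2872)
sweep = 180° − θ = 133.8820°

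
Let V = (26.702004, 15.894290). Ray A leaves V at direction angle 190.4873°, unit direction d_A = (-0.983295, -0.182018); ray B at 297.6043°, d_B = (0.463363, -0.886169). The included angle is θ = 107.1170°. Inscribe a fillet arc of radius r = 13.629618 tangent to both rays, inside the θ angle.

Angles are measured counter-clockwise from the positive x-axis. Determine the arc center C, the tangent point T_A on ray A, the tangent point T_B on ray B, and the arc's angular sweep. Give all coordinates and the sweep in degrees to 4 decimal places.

bisector direction at 244.0458° = (-0.437653,-0.899144)
center distance |VC| = r/sin(θ/2) = 13.629618/sin(53.5585°) = 16.942488
C = V + |VC|·bis = (19.2871,0.6606)
T_A = V + ((C−V)·d_A)·d_A = V + 10.0639·d_A = (16.8063,14.0625)
T_B = V + ((C−V)·d_B)·d_B = V + 10.0639·d_B = (31.3652,6.9760)
sweep = 180° − θ = 72.8830°

center=(19.2871,0.6606) T_A=(16.8063,14.0625) T_B=(31.3652,6.9760) sweep=72.8830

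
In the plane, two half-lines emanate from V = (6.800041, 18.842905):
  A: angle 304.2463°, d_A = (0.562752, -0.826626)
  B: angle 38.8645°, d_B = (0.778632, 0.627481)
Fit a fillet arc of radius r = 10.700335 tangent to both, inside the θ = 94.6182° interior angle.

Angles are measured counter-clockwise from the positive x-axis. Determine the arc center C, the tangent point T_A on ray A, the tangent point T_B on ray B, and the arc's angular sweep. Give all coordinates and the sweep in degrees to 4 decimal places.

bisector direction at 351.5554° = (0.989158,-0.146853)
center distance |VC| = r/sin(θ/2) = 10.700335/sin(47.3091°) = 14.557837
C = V + |VC|·bis = (21.2000,16.7050)
T_A = V + ((C−V)·d_A)·d_A = V + 9.8708·d_A = (12.3549,10.6834)
T_B = V + ((C−V)·d_B)·d_B = V + 9.8708·d_B = (14.4858,25.0367)
sweep = 180° − θ = 85.3818°

center=(21.2000,16.7050) T_A=(12.3549,10.6834) T_B=(14.4858,25.0367) sweep=85.3818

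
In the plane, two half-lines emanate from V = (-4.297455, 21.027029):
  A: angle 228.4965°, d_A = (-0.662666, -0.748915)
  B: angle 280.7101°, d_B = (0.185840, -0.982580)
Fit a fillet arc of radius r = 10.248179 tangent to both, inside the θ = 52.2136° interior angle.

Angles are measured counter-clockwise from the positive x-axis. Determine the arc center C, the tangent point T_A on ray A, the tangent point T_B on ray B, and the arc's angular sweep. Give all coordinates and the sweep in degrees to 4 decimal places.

bisector direction at 254.6033° = (-0.265501,-0.964111)
center distance |VC| = r/sin(θ/2) = 10.248179/sin(26.1068°) = 23.288895
C = V + |VC|·bis = (-10.4807,-1.4260)
T_A = V + ((C−V)·d_A)·d_A = V + 20.9129·d_A = (-18.1557,5.3651)
T_B = V + ((C−V)·d_B)·d_B = V + 20.9129·d_B = (-0.4110,0.4785)
sweep = 180° − θ = 127.7864°

center=(-10.4807,-1.4260) T_A=(-18.1557,5.3651) T_B=(-0.4110,0.4785) sweep=127.7864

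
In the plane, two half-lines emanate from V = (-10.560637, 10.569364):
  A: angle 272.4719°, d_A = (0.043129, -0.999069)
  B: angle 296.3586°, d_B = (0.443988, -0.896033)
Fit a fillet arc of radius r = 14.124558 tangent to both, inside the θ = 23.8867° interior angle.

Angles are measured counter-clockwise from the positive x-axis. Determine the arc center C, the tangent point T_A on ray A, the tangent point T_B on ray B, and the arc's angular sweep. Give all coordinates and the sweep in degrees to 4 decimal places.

center=(6.4308,-55.5347) T_A=(-7.6807,-56.1439) T_B=(19.0868,-49.2636) sweep=156.1133

bisector direction at 284.4153° = (0.248948,-0.968517)
center distance |VC| = r/sin(θ/2) = 14.124558/sin(11.9434°) = 68.252890
C = V + |VC|·bis = (6.4308,-55.5347)
T_A = V + ((C−V)·d_A)·d_A = V + 66.7754·d_A = (-7.6807,-56.1439)
T_B = V + ((C−V)·d_B)·d_B = V + 66.7754·d_B = (19.0868,-49.2636)
sweep = 180° − θ = 156.1133°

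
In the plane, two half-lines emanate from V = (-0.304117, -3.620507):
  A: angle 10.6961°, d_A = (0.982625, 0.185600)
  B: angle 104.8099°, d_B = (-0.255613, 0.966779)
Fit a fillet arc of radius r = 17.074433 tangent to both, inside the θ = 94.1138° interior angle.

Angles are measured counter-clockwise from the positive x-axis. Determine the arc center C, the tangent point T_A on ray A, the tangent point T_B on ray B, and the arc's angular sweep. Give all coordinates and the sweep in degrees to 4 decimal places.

center=(12.1413,16.1065) T_A=(15.3103,-0.6712) T_B=(-4.3659,11.7421) sweep=85.8862

bisector direction at 57.7530° = (0.533570,0.845756)
center distance |VC| = r/sin(θ/2) = 17.074433/sin(47.0569°) = 23.324752
C = V + |VC|·bis = (12.1413,16.1065)
T_A = V + ((C−V)·d_A)·d_A = V + 15.8905·d_A = (15.3103,-0.6712)
T_B = V + ((C−V)·d_B)·d_B = V + 15.8905·d_B = (-4.3659,11.7421)
sweep = 180° − θ = 85.8862°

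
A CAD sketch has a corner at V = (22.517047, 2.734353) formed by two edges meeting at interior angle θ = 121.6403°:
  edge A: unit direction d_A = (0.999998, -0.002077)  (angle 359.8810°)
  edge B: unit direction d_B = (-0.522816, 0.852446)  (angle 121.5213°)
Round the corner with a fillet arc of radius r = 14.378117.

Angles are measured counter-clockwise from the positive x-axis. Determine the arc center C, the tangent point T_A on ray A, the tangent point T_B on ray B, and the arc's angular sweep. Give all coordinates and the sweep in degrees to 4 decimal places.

bisector direction at 60.7011° = (0.489365,0.872079)
center distance |VC| = r/sin(θ/2) = 14.378117/sin(60.8201°) = 16.468013
C = V + |VC|·bis = (30.5759,17.0958)
T_A = V + ((C−V)·d_A)·d_A = V + 8.0290·d_A = (30.5461,2.7177)
T_B = V + ((C−V)·d_B)·d_B = V + 8.0290·d_B = (18.3193,9.5787)
sweep = 180° − θ = 58.3597°

center=(30.5759,17.0958) T_A=(30.5461,2.7177) T_B=(18.3193,9.5787) sweep=58.3597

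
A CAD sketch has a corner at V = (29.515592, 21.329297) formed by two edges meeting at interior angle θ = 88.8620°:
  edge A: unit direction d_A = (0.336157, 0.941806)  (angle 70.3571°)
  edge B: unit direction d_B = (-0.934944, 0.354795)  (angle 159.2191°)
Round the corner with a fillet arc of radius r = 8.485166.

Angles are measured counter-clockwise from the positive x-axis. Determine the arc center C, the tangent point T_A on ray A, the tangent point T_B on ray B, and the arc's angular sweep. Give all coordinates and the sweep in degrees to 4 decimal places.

center=(24.4338,32.3333) T_A=(32.4252,29.4810) T_B=(21.4233,24.4002) sweep=91.1380

bisector direction at 114.7881° = (-0.419264,0.907865)
center distance |VC| = r/sin(θ/2) = 8.485166/sin(44.4310°) = 12.120803
C = V + |VC|·bis = (24.4338,32.3333)
T_A = V + ((C−V)·d_A)·d_A = V + 8.6554·d_A = (32.4252,29.4810)
T_B = V + ((C−V)·d_B)·d_B = V + 8.6554·d_B = (21.4233,24.4002)
sweep = 180° − θ = 91.1380°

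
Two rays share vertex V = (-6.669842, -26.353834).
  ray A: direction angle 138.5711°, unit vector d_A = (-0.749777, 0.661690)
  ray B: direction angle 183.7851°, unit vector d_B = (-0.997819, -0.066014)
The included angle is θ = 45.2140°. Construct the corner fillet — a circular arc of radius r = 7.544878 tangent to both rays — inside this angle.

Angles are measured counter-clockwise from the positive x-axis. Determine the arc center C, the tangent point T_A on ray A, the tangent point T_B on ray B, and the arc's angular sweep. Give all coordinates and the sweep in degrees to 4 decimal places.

bisector direction at 161.1781° = (-0.946526,0.322628)
center distance |VC| = r/sin(θ/2) = 7.544878/sin(22.6070°) = 19.627260
C = V + |VC|·bis = (-25.2476,-20.0215)
T_A = V + ((C−V)·d_A)·d_A = V + 18.1192·d_A = (-20.2552,-14.3646)
T_B = V + ((C−V)·d_B)·d_B = V + 18.1192·d_B = (-24.7495,-27.5500)
sweep = 180° − θ = 134.7860°

center=(-25.2476,-20.0215) T_A=(-20.2552,-14.3646) T_B=(-24.7495,-27.5500) sweep=134.7860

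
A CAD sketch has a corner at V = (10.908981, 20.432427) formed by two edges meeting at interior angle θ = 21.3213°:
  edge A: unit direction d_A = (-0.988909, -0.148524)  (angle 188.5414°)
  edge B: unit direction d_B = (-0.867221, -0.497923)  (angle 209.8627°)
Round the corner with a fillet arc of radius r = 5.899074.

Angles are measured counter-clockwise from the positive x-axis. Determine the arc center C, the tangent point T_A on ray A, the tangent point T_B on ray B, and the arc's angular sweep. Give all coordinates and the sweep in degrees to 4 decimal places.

bisector direction at 199.2021° = (-0.944365,-0.328900)
center distance |VC| = r/sin(θ/2) = 5.899074/sin(10.6607°) = 31.888313
C = V + |VC|·bis = (-19.2052,9.9443)
T_A = V + ((C−V)·d_A)·d_A = V + 31.3379·d_A = (-20.0814,15.7780)
T_B = V + ((C−V)·d_B)·d_B = V + 31.3379·d_B = (-16.2679,4.8285)
sweep = 180° − θ = 158.6787°

center=(-19.2052,9.9443) T_A=(-20.0814,15.7780) T_B=(-16.2679,4.8285) sweep=158.6787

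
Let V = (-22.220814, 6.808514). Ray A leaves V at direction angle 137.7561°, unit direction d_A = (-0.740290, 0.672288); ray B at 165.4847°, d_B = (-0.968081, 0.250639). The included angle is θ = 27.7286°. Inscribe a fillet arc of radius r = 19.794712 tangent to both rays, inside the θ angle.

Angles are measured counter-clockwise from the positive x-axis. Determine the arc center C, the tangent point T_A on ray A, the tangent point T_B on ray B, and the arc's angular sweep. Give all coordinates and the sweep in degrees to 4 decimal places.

center=(-94.9005,46.0728) T_A=(-81.5928,60.7267) T_B=(-99.8618,26.9100) sweep=152.2714

bisector direction at 151.6204° = (-0.879818,0.475311)
center distance |VC| = r/sin(θ/2) = 19.794712/sin(13.8643°) = 82.607675
C = V + |VC|·bis = (-94.9005,46.0728)
T_A = V + ((C−V)·d_A)·d_A = V + 80.2010·d_A = (-81.5928,60.7267)
T_B = V + ((C−V)·d_B)·d_B = V + 80.2010·d_B = (-99.8618,26.9100)
sweep = 180° − θ = 152.2714°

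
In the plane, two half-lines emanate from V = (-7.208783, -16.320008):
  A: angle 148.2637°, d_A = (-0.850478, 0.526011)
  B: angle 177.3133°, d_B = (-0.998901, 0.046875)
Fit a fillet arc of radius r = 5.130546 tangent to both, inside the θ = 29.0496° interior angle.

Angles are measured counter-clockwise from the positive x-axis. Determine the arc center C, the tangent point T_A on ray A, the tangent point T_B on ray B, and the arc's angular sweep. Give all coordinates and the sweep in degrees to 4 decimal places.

center=(-26.7495,-10.2668) T_A=(-24.0508,-5.9034) T_B=(-26.9900,-15.3918) sweep=150.9504

bisector direction at 162.7885° = (-0.955219,0.295900)
center distance |VC| = r/sin(θ/2) = 5.130546/sin(14.5248°) = 20.456801
C = V + |VC|·bis = (-26.7495,-10.2668)
T_A = V + ((C−V)·d_A)·d_A = V + 19.8030·d_A = (-24.0508,-5.9034)
T_B = V + ((C−V)·d_B)·d_B = V + 19.8030·d_B = (-26.9900,-15.3918)
sweep = 180° − θ = 150.9504°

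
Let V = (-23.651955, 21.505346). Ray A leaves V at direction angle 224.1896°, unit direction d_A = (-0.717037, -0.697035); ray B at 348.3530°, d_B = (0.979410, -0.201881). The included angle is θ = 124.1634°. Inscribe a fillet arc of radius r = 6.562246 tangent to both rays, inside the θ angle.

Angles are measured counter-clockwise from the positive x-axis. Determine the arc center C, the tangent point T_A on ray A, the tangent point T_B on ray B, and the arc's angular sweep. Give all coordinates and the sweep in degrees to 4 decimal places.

bisector direction at 286.2713° = (0.280186,-0.959946)
center distance |VC| = r/sin(θ/2) = 6.562246/sin(62.0817°) = 7.426580
C = V + |VC|·bis = (-21.5711,14.3762)
T_A = V + ((C−V)·d_A)·d_A = V + 3.4772·d_A = (-26.1452,19.0816)
T_B = V + ((C−V)·d_B)·d_B = V + 3.4772·d_B = (-20.2463,20.8034)
sweep = 180° − θ = 55.8366°

center=(-21.5711,14.3762) T_A=(-26.1452,19.0816) T_B=(-20.2463,20.8034) sweep=55.8366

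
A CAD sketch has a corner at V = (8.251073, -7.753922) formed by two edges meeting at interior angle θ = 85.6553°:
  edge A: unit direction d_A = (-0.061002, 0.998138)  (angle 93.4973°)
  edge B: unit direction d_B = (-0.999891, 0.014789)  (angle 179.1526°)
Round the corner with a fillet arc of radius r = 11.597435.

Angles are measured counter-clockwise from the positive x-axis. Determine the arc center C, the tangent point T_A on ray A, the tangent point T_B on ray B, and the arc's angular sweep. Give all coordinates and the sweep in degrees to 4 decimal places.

center=(-4.0880,4.0273) T_A=(7.4878,4.7347) T_B=(-4.2595,-7.5689) sweep=94.3447

bisector direction at 136.3250° = (-0.723268,0.690568)
center distance |VC| = r/sin(θ/2) = 11.597435/sin(42.8276°) = 17.060187
C = V + |VC|·bis = (-4.0880,4.0273)
T_A = V + ((C−V)·d_A)·d_A = V + 12.5120·d_A = (7.4878,4.7347)
T_B = V + ((C−V)·d_B)·d_B = V + 12.5120·d_B = (-4.2595,-7.5689)
sweep = 180° − θ = 94.3447°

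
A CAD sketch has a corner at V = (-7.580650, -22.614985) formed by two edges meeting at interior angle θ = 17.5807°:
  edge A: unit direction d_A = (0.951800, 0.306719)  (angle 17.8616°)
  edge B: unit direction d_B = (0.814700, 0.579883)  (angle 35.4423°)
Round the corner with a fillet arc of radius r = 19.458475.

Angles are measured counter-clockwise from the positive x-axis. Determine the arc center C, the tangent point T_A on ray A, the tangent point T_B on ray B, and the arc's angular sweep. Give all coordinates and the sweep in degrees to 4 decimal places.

bisector direction at 26.6519° = (0.893748,0.448570)
center distance |VC| = r/sin(θ/2) = 19.458475/sin(8.7904°) = 127.329881
C = V + |VC|·bis = (106.2202,34.5013)
T_A = V + ((C−V)·d_A)·d_A = V + 125.8343·d_A = (112.1884,15.9808)
T_B = V + ((C−V)·d_B)·d_B = V + 125.8343·d_B = (94.9365,50.3542)
sweep = 180° − θ = 162.4193°

center=(106.2202,34.5013) T_A=(112.1884,15.9808) T_B=(94.9365,50.3542) sweep=162.4193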